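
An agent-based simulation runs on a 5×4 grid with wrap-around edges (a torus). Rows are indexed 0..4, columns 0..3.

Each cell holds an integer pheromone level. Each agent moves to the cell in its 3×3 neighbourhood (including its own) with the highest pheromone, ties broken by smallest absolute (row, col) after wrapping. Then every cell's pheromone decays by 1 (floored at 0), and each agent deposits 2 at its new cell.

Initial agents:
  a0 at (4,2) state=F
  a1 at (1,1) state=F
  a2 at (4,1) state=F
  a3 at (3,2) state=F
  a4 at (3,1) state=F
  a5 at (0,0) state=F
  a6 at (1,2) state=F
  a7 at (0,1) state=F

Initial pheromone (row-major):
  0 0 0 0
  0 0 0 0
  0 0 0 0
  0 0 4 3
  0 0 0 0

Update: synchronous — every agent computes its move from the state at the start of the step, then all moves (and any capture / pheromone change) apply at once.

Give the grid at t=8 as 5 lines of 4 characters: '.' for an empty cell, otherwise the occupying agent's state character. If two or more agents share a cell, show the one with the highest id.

F...
....
....
..F.
....

t=1: a0@(3,2) a1@(0,0) a2@(3,2) a3@(3,2) a4@(3,2) a5@(0,0) a6@(0,1) a7@(0,0) | pheromone: 6 2 0 0 / 0 0 0 0 / 0 0 0 0 / 0 0 11 2 / 0 0 0 0
t=2: a0@(3,2) a1@(0,0) a2@(3,2) a3@(3,2) a4@(3,2) a5@(0,0) a6@(0,0) a7@(0,0) | pheromone: 13 1 0 0 / 0 0 0 0 / 0 0 0 0 / 0 0 18 1 / 0 0 0 0
t=3: a0@(3,2) a1@(0,0) a2@(3,2) a3@(3,2) a4@(3,2) a5@(0,0) a6@(0,0) a7@(0,0) | pheromone: 20 0 0 0 / 0 0 0 0 / 0 0 0 0 / 0 0 25 0 / 0 0 0 0
t=4: a0@(3,2) a1@(0,0) a2@(3,2) a3@(3,2) a4@(3,2) a5@(0,0) a6@(0,0) a7@(0,0) | pheromone: 27 0 0 0 / 0 0 0 0 / 0 0 0 0 / 0 0 32 0 / 0 0 0 0
t=5: a0@(3,2) a1@(0,0) a2@(3,2) a3@(3,2) a4@(3,2) a5@(0,0) a6@(0,0) a7@(0,0) | pheromone: 34 0 0 0 / 0 0 0 0 / 0 0 0 0 / 0 0 39 0 / 0 0 0 0
t=6: a0@(3,2) a1@(0,0) a2@(3,2) a3@(3,2) a4@(3,2) a5@(0,0) a6@(0,0) a7@(0,0) | pheromone: 41 0 0 0 / 0 0 0 0 / 0 0 0 0 / 0 0 46 0 / 0 0 0 0
t=7: a0@(3,2) a1@(0,0) a2@(3,2) a3@(3,2) a4@(3,2) a5@(0,0) a6@(0,0) a7@(0,0) | pheromone: 48 0 0 0 / 0 0 0 0 / 0 0 0 0 / 0 0 53 0 / 0 0 0 0
t=8: a0@(3,2) a1@(0,0) a2@(3,2) a3@(3,2) a4@(3,2) a5@(0,0) a6@(0,0) a7@(0,0) | pheromone: 55 0 0 0 / 0 0 0 0 / 0 0 0 0 / 0 0 60 0 / 0 0 0 0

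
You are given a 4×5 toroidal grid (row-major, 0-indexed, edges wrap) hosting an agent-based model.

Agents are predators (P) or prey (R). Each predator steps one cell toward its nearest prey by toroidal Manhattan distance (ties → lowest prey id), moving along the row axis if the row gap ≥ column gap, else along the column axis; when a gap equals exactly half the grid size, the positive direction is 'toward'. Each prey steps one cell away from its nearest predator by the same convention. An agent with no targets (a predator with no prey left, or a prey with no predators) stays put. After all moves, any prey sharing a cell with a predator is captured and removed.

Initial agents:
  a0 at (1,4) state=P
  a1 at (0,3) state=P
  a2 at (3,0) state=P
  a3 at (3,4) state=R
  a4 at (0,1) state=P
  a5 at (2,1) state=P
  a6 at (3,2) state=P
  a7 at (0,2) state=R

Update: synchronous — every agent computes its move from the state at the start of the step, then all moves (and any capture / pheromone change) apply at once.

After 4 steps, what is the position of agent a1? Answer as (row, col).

(0, 4)

t=1: a0@(2,4):P a1@(0,2):P a2@(3,4):P a3@(3,3):R a4@(0,2):P a5@(2,0):P a6@(0,2):P a7@(0,1):R
t=2: a0@(3,4):P a1@(0,1):P a2@(3,3):P a3@(3,2):R a4@(0,1):P a5@(2,4):P a6@(0,1):P a7@(0,0):R
t=3: a0@(3,3):P a1@(0,0):P a2@(3,2):P a3@(3,1):R a4@(0,0):P a5@(2,3):P a6@(0,0):P a7@(0,4):R
t=4: a0@(3,2):P a1@(0,4):P a2@(3,1):P a3@(3,0):R a4@(0,4):P a5@(2,2):P a6@(0,4):P a7@(0,3):R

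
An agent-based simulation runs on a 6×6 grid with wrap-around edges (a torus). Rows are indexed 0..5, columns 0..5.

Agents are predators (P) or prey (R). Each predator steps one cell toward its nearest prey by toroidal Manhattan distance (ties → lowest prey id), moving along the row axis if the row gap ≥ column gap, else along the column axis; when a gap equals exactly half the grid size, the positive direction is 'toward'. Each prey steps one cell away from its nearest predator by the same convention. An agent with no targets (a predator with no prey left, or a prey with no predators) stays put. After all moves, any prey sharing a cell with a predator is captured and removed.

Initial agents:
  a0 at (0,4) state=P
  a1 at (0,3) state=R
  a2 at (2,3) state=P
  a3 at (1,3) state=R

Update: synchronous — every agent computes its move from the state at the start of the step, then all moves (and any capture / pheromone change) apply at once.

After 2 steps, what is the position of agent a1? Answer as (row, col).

t=1: a0@(0,3):P a1@(0,2):R a2@(1,3):P
t=2: a0@(0,2):P a1@(0,1):R a2@(0,3):P

(0, 1)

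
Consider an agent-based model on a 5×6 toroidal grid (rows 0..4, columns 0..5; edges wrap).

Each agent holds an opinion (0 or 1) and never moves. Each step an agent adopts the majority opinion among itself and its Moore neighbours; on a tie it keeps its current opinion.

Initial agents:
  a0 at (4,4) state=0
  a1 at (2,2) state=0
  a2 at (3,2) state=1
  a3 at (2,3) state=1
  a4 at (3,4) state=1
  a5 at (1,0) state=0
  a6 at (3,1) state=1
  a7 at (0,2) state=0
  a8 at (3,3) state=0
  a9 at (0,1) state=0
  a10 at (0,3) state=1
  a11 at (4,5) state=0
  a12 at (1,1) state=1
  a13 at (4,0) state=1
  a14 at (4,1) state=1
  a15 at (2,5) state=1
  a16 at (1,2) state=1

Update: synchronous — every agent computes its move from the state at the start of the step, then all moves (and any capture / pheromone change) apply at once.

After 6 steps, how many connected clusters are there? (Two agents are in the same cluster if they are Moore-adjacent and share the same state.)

t=1: a0@(4,4):0 a1@(2,2):1 a2@(3,2):1 a3@(2,3):1 a4@(3,4):1 a5@(1,0):0 a6@(3,1):1 a7@(0,2):1 a8@(3,3):0 a9@(0,1):1 a10@(0,3):1 a11@(4,5):0 a12@(1,1):0 a13@(4,0):1 a14@(4,1):1 a15@(2,5):1 a16@(1,2):1
t=2: a0@(4,4):0 a1@(2,2):1 a2@(3,2):1 a3@(2,3):1 a4@(3,4):1 a5@(1,0):0 a6@(3,1):1 a7@(0,2):1 a8@(3,3):1 a9@(0,1):1 a10@(0,3):1 a11@(4,5):0 a12@(1,1):1 a13@(4,0):1 a14@(4,1):1 a15@(2,5):1 a16@(1,2):1
t=3: a0@(4,4):1 a1@(2,2):1 a2@(3,2):1 a3@(2,3):1 a4@(3,4):1 a5@(1,0):1 a6@(3,1):1 a7@(0,2):1 a8@(3,3):1 a9@(0,1):1 a10@(0,3):1 a11@(4,5):0 a12@(1,1):1 a13@(4,0):1 a14@(4,1):1 a15@(2,5):1 a16@(1,2):1
t=4: a0@(4,4):1 a1@(2,2):1 a2@(3,2):1 a3@(2,3):1 a4@(3,4):1 a5@(1,0):1 a6@(3,1):1 a7@(0,2):1 a8@(3,3):1 a9@(0,1):1 a10@(0,3):1 a11@(4,5):1 a12@(1,1):1 a13@(4,0):1 a14@(4,1):1 a15@(2,5):1 a16@(1,2):1
t=5: (unchanged — steady state)

1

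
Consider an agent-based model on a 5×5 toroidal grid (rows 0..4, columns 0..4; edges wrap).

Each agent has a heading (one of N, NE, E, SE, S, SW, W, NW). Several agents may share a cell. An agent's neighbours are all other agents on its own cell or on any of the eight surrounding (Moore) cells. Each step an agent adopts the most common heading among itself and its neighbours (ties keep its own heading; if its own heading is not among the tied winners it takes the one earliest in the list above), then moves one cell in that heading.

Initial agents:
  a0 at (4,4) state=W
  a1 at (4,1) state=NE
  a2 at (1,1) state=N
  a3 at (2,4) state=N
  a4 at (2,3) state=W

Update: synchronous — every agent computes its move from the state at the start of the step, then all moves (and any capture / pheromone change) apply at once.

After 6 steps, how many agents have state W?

5

t=1: a0@(4,3):W a1@(3,2):NE a2@(0,1):N a3@(1,4):N a4@(2,2):W
t=2: a0@(4,2):W a1@(3,1):W a2@(4,1):N a3@(0,4):N a4@(2,1):W
t=3: a0@(4,1):W a1@(3,0):W a2@(4,0):W a3@(4,4):N a4@(2,0):W
t=4: a0@(4,0):W a1@(3,4):W a2@(4,4):W a3@(4,3):W a4@(2,4):W
t=5: a0@(4,4):W a1@(3,3):W a2@(4,3):W a3@(4,2):W a4@(2,3):W
t=6: a0@(4,3):W a1@(3,2):W a2@(4,2):W a3@(4,1):W a4@(2,2):W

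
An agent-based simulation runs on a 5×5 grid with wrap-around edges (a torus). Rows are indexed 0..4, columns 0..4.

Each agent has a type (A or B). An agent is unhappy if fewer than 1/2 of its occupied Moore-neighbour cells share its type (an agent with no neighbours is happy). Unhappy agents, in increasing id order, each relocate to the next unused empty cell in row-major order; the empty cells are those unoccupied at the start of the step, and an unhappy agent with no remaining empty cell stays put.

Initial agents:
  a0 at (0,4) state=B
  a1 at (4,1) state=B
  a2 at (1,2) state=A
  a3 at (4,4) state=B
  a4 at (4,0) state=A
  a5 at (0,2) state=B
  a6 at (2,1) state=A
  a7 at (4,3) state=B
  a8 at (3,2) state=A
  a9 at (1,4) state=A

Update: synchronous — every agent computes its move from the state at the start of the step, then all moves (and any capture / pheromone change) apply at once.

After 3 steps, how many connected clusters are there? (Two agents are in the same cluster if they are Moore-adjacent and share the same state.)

t=1: a0@(0,4):B a1@(0,0):B a2@(1,2):A a3@(4,4):B a4@(0,1):A a5@(0,2):B a6@(2,1):A a7@(4,3):B a8@(0,3):A a9@(1,0):A
t=2: a0@(0,4):B a1@(0,0):B a2@(1,2):A a3@(4,4):B a4@(0,1):A a5@(1,1):B a6@(2,1):A a7@(4,3):B a8@(1,3):A a9@(1,0):A
t=3: a0@(0,4):B a1@(0,0):B a2@(1,2):A a3@(4,4):B a4@(0,1):A a5@(0,2):B a6@(2,1):A a7@(4,3):B a8@(1,3):A a9@(0,3):A

2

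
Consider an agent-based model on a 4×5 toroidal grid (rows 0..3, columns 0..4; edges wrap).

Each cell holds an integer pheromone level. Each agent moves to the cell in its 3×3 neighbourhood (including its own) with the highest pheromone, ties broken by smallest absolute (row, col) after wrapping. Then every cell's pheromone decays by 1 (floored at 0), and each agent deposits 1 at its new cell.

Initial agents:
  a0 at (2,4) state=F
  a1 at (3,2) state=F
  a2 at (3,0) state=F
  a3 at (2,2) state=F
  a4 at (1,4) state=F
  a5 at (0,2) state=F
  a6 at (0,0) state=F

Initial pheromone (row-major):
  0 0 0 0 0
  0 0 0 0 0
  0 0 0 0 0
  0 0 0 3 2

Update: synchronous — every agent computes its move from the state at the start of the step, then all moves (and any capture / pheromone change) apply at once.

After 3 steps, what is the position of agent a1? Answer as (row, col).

t=1: a0@(3,3) a1@(3,3) a2@(3,4) a3@(3,3) a4@(0,0) a5@(3,3) a6@(3,4) | pheromone: 1 0 0 0 0 / 0 0 0 0 0 / 0 0 0 0 0 / 0 0 0 6 3
t=2: a0@(3,3) a1@(3,3) a2@(3,3) a3@(3,3) a4@(3,4) a5@(3,3) a6@(3,3) | pheromone: 0 0 0 0 0 / 0 0 0 0 0 / 0 0 0 0 0 / 0 0 0 11 3
t=3: a0@(3,3) a1@(3,3) a2@(3,3) a3@(3,3) a4@(3,3) a5@(3,3) a6@(3,3) | pheromone: 0 0 0 0 0 / 0 0 0 0 0 / 0 0 0 0 0 / 0 0 0 17 2

(3, 3)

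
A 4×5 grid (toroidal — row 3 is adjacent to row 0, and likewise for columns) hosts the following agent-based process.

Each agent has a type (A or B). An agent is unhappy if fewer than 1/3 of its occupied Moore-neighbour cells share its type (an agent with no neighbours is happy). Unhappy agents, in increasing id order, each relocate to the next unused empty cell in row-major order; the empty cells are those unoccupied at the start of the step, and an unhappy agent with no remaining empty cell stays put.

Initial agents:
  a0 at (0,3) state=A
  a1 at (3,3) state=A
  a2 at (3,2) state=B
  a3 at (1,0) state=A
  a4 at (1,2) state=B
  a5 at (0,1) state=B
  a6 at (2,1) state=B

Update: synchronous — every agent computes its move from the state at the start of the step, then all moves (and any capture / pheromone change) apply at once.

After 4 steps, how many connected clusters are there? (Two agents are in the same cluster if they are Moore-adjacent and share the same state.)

t=1: a0@(0,3):A a1@(3,3):A a2@(3,2):B a3@(0,0):A a4@(1,2):B a5@(0,1):B a6@(2,1):B
t=2: a0@(0,3):A a1@(3,3):A a2@(3,2):B a3@(0,2):A a4@(1,2):B a5@(0,1):B a6@(2,1):B
t=3: (unchanged — steady state)

2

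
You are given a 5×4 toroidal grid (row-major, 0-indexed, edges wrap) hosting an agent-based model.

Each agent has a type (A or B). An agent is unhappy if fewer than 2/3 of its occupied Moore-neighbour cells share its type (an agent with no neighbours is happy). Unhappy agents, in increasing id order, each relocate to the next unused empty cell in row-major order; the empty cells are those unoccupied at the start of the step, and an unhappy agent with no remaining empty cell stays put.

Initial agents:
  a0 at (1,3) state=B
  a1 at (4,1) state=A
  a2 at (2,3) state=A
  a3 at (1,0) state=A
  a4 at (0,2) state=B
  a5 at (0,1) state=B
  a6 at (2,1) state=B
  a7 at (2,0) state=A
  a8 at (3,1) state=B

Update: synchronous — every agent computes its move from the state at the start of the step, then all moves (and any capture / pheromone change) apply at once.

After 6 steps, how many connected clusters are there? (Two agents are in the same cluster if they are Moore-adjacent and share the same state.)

3

t=1: a0@(0,0):B a1@(0,3):A a2@(2,3):A a3@(1,1):A a4@(0,2):B a5@(1,2):B a6@(2,2):B a7@(3,0):A a8@(3,2):B
t=2: a0@(0,1):B a1@(1,0):A a2@(1,3):A a3@(2,0):A a4@(2,1):B a5@(3,1):B a6@(3,3):B a7@(3,0):A a8@(4,0):B
t=3: a0@(0,0):B a1@(0,2):A a2@(1,3):A a3@(0,3):A a4@(1,1):B a5@(1,2):B a6@(2,2):B a7@(2,3):A a8@(4,0):B
t=4: a0@(0,1):B a1@(1,0):A a2@(2,0):A a3@(2,1):A a4@(1,1):B a5@(3,0):B a6@(3,1):B a7@(3,2):A a8@(3,3):B
t=5: a0@(0,0):B a1@(0,2):A a2@(0,3):A a3@(1,2):A a4@(1,3):B a5@(2,2):B a6@(2,3):B a7@(4,0):A a8@(4,1):B
t=6: a0@(0,1):B a1@(1,0):A a2@(1,1):A a3@(2,0):A a4@(2,1):B a5@(2,2):B a6@(2,3):B a7@(3,0):A a8@(3,1):B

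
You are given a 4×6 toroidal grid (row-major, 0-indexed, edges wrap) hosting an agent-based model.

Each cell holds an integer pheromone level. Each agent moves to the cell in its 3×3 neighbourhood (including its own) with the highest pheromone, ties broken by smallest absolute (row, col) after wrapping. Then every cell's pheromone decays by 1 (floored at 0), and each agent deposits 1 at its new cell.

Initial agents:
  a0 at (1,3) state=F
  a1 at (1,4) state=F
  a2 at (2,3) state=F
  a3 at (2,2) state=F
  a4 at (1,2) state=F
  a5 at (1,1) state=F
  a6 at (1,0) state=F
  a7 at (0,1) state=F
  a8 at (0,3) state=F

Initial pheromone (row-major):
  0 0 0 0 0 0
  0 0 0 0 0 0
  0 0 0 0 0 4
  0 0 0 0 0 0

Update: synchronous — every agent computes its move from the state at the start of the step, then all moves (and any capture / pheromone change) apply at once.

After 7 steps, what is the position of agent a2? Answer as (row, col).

t=1: a0@(0,2) a1@(2,5) a2@(1,2) a3@(1,1) a4@(0,1) a5@(0,0) a6@(2,5) a7@(0,0) a8@(0,2) | pheromone: 2 1 2 0 0 0 / 0 1 1 0 0 0 / 0 0 0 0 0 5 / 0 0 0 0 0 0
t=2: a0@(0,2) a1@(2,5) a2@(0,2) a3@(0,0) a4@(0,0) a5@(0,0) a6@(2,5) a7@(0,0) a8@(0,2) | pheromone: 5 0 4 0 0 0 / 0 0 0 0 0 0 / 0 0 0 0 0 6 / 0 0 0 0 0 0
t=3: a0@(0,2) a1@(2,5) a2@(0,2) a3@(0,0) a4@(0,0) a5@(0,0) a6@(2,5) a7@(0,0) a8@(0,2) | pheromone: 8 0 6 0 0 0 / 0 0 0 0 0 0 / 0 0 0 0 0 7 / 0 0 0 0 0 0
t=4: a0@(0,2) a1@(2,5) a2@(0,2) a3@(0,0) a4@(0,0) a5@(0,0) a6@(2,5) a7@(0,0) a8@(0,2) | pheromone: 11 0 8 0 0 0 / 0 0 0 0 0 0 / 0 0 0 0 0 8 / 0 0 0 0 0 0
t=5: a0@(0,2) a1@(2,5) a2@(0,2) a3@(0,0) a4@(0,0) a5@(0,0) a6@(2,5) a7@(0,0) a8@(0,2) | pheromone: 14 0 10 0 0 0 / 0 0 0 0 0 0 / 0 0 0 0 0 9 / 0 0 0 0 0 0
t=6: a0@(0,2) a1@(2,5) a2@(0,2) a3@(0,0) a4@(0,0) a5@(0,0) a6@(2,5) a7@(0,0) a8@(0,2) | pheromone: 17 0 12 0 0 0 / 0 0 0 0 0 0 / 0 0 0 0 0 10 / 0 0 0 0 0 0
t=7: a0@(0,2) a1@(2,5) a2@(0,2) a3@(0,0) a4@(0,0) a5@(0,0) a6@(2,5) a7@(0,0) a8@(0,2) | pheromone: 20 0 14 0 0 0 / 0 0 0 0 0 0 / 0 0 0 0 0 11 / 0 0 0 0 0 0

(0, 2)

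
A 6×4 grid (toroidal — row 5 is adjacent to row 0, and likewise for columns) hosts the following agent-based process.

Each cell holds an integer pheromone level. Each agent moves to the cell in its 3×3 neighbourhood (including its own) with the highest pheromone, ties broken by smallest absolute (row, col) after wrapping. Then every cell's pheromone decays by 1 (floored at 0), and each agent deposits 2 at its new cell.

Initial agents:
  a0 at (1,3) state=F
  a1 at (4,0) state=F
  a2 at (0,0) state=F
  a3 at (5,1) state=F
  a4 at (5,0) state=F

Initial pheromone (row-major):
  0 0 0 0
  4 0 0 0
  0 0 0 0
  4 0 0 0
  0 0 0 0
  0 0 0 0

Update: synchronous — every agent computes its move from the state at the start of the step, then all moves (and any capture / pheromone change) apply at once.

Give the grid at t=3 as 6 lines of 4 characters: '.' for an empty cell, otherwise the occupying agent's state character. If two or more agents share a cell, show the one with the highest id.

t=1: a0@(1,0) a1@(3,0) a2@(1,0) a3@(0,0) a4@(0,0) | pheromone: 4 0 0 0 / 7 0 0 0 / 0 0 0 0 / 5 0 0 0 / 0 0 0 0 / 0 0 0 0
t=2: a0@(1,0) a1@(3,0) a2@(1,0) a3@(1,0) a4@(1,0) | pheromone: 3 0 0 0 / 14 0 0 0 / 0 0 0 0 / 6 0 0 0 / 0 0 0 0 / 0 0 0 0
t=3: a0@(1,0) a1@(3,0) a2@(1,0) a3@(1,0) a4@(1,0) | pheromone: 2 0 0 0 / 21 0 0 0 / 0 0 0 0 / 7 0 0 0 / 0 0 0 0 / 0 0 0 0

....
F...
....
F...
....
....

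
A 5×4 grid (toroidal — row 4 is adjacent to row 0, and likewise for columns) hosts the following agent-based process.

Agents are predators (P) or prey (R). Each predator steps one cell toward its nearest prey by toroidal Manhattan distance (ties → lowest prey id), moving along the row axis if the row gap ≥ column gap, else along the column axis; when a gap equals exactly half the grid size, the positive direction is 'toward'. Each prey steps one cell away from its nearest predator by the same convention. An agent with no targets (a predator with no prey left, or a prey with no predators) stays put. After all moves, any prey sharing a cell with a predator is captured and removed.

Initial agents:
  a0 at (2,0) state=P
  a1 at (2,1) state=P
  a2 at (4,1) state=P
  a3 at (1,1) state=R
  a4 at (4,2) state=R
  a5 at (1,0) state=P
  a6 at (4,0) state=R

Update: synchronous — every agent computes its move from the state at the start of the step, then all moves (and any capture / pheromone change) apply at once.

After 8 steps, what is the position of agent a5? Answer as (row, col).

t=1: a0@(1,0):P a1@(1,1):P a2@(4,2):P a3@(0,1):R a4@(4,3):R a5@(1,1):P a6@(4,3):R
t=2: a0@(0,0):P a1@(0,1):P a2@(4,3):P a3@(4,1):R a4@(4,0):R a5@(0,1):P a6@(4,0):R
t=3: a0@(4,0):P a1@(4,1):P a2@(4,0):P a3@(3,1):R a4@(3,0):R a5@(4,1):P a6@(3,0):R
t=4: a0@(3,0):P a1@(3,1):P a2@(3,0):P a3@(2,1):R a4@(2,0):R a5@(3,1):P a6@(2,0):R
t=5: a0@(2,0):P a1@(2,1):P a2@(2,0):P a3@(1,1):R a4@(1,0):R a5@(2,1):P a6@(1,0):R
t=6: a0@(1,0):P a1@(1,1):P a2@(1,0):P a3@(0,1):R a4@(0,0):R a5@(1,1):P a6@(0,0):R
t=7: a0@(0,0):P a1@(0,1):P a2@(0,0):P a3@(4,1):R a4@(4,0):R a5@(0,1):P a6@(4,0):R
t=8: a0@(4,0):P a1@(4,1):P a2@(4,0):P a3@(3,1):R a4@(3,0):R a5@(4,1):P a6@(3,0):R

(4, 1)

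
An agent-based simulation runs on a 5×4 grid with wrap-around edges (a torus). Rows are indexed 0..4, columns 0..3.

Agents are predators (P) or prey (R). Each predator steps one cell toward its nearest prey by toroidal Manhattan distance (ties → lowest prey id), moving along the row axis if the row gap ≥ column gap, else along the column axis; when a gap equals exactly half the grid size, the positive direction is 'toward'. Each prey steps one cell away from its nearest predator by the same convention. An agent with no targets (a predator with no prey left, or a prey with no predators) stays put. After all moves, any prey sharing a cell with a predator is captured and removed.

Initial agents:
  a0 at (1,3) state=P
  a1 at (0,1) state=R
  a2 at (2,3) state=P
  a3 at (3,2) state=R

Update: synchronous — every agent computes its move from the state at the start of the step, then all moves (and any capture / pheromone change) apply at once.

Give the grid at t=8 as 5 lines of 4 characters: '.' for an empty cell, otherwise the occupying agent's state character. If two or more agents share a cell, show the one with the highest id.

....
....
.R..
R...
P...

t=1: a0@(1,0):P a1@(0,0):R a2@(3,3):P a3@(4,2):R
t=2: a0@(0,0):P a1@(4,0):R a2@(4,3):P a3@(0,2):R
t=3: a0@(4,0):P a1@(3,0):R a2@(4,0):P a3@(0,1):R
t=4: a0@(3,0):P a1@(2,0):R a2@(3,0):P a3@(1,1):R
t=5: a0@(2,0):P a1@(1,0):R a2@(2,0):P a3@(0,1):R
t=6: a0@(1,0):P a1@(0,0):R a2@(1,0):P a3@(4,1):R
t=7: a0@(0,0):P a1@(4,0):R a2@(0,0):P a3@(3,1):R
t=8: a0@(4,0):P a1@(3,0):R a2@(4,0):P a3@(2,1):R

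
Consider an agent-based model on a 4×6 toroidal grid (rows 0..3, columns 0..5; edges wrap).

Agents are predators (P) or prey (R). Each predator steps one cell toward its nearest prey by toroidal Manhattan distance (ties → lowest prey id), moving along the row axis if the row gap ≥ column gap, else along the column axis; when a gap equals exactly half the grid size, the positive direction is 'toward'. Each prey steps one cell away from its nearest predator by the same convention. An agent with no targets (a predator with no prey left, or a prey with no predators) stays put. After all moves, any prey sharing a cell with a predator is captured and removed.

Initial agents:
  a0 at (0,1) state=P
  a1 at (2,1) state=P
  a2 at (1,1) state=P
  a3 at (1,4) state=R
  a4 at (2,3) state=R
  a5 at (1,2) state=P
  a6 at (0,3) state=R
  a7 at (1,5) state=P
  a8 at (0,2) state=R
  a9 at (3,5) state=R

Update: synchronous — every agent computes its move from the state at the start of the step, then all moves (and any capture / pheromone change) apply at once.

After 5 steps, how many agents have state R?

t=1: a0@(0,2):P a1@(2,2):P a2@(0,1):P a3@(1,3):R a4@(2,4):R a5@(0,2):P a6@(0,4):R a7@(1,4):P a8@(0,3):R a9@(2,5):R
t=2: a0@(0,3):P a1@(1,2):P a2@(0,2):P a4@(3,4):R a5@(0,3):P a6@(3,4):R a7@(1,3):P a8@(0,4):R a9@(3,5):R
t=3: a0@(0,4):P a1@(1,3):P a2@(0,3):P a4@(2,4):R a5@(0,4):P a6@(2,4):R a7@(0,3):P a8@(0,5):R a9@(3,0):R
t=4: a0@(0,5):P a1@(2,3):P a2@(0,4):P a4@(1,4):R a5@(0,5):P a6@(1,4):R a7@(0,4):P a8@(0,0):R a9@(3,1):R
t=5: a0@(0,0):P a1@(1,3):P a2@(1,4):P a4@(2,4):R a5@(0,0):P a6@(2,4):R a7@(1,4):P a8@(0,1):R a9@(3,2):R

4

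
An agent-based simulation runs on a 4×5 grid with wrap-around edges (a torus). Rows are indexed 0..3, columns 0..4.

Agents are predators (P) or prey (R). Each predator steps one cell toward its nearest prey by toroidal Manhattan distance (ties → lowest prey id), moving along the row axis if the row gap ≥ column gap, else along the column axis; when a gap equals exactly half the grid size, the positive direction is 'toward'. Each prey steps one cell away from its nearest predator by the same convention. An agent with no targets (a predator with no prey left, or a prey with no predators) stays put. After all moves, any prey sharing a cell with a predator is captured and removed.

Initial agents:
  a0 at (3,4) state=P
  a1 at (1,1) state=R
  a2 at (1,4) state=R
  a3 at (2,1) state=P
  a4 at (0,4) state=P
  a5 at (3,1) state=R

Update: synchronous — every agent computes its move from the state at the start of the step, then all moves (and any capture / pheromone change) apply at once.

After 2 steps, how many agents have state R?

3

t=1: a0@(0,4):P a1@(0,1):R a2@(2,4):R a3@(1,1):P a4@(1,4):P a5@(0,1):R
t=2: a0@(0,0):P a1@(3,1):R a2@(3,4):R a3@(0,1):P a4@(2,4):P a5@(3,1):R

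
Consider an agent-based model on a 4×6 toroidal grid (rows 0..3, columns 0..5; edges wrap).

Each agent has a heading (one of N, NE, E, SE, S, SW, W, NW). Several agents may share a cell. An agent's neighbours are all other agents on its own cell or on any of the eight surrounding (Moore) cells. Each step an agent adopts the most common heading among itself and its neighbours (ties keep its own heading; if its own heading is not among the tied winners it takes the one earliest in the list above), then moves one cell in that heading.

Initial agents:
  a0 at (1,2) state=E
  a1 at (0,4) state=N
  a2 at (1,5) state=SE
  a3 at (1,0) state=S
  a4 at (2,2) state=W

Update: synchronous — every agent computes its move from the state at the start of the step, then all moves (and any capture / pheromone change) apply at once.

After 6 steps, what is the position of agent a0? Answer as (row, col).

(1, 2)

t=1: a0@(1,3):E a1@(3,4):N a2@(2,0):SE a3@(2,0):S a4@(2,1):W
t=2: a0@(1,4):E a1@(2,4):N a2@(3,1):SE a3@(3,0):S a4@(2,0):W
t=3: a0@(1,5):E a1@(1,4):N a2@(0,2):SE a3@(0,0):S a4@(2,5):W
t=4: a0@(1,0):E a1@(0,4):N a2@(1,3):SE a3@(1,0):S a4@(2,4):W
t=5: a0@(1,1):E a1@(3,4):N a2@(2,4):SE a3@(2,0):S a4@(2,3):W
t=6: a0@(1,2):E a1@(2,4):N a2@(3,5):SE a3@(3,0):S a4@(2,2):W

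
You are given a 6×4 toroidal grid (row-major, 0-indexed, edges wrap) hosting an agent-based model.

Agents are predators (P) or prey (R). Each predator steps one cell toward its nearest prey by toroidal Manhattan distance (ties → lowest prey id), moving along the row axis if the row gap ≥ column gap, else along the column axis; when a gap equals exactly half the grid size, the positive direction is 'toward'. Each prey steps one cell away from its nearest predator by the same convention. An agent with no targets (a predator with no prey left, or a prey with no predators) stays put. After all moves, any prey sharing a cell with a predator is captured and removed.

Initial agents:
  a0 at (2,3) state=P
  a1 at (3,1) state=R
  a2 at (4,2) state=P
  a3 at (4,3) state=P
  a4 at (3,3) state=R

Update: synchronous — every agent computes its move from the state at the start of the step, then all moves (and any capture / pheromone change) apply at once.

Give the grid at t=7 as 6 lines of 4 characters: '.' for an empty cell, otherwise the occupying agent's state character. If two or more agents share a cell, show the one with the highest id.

t=1: a0@(3,3):P a1@(2,1):R a2@(3,2):P a3@(3,3):P a4@(4,3):R
t=2: a0@(4,3):P a1@(1,1):R a2@(2,2):P a3@(4,3):P a4@(5,3):R
t=3: a0@(5,3):P a1@(0,1):R a2@(1,2):P a3@(5,3):P a4@(0,3):R
t=4: a0@(0,3):P a1@(5,1):R a2@(0,2):P a3@(0,3):P a4@(1,3):R
t=5: a0@(1,3):P a1@(4,1):R a2@(5,2):P a3@(1,3):P a4@(2,3):R
t=6: a0@(2,3):P a1@(3,1):R a2@(4,2):P a3@(2,3):P a4@(3,3):R
t=7: a0@(3,3):P a1@(2,1):R a2@(3,2):P a3@(3,3):P a4@(4,3):R

....
....
.R..
..PP
...R
....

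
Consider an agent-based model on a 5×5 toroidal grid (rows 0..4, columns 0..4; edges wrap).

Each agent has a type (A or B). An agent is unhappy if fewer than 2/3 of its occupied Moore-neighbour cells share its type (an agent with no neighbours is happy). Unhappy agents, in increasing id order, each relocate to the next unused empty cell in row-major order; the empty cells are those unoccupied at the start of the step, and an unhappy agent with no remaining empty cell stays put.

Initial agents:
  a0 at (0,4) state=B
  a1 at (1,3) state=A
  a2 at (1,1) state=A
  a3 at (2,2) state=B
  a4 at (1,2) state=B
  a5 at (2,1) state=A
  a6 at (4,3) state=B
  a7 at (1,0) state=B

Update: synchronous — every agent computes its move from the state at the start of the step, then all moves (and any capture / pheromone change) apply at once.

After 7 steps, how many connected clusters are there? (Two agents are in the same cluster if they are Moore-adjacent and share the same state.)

t=1: a0@(0,4):B a1@(0,0):A a2@(0,1):A a3@(0,2):B a4@(0,3):B a5@(1,4):A a6@(4,3):B a7@(2,0):B
t=2: a0@(1,0):B a1@(0,0):A a2@(1,1):A a3@(0,2):B a4@(0,3):B a5@(1,2):A a6@(4,3):B a7@(1,3):B
t=3: a0@(0,1):B a1@(0,4):A a2@(1,4):A a3@(2,0):B a4@(0,3):B a5@(2,1):A a6@(4,3):B a7@(1,3):B
t=4: a0@(0,1):B a1@(0,0):A a2@(0,2):A a3@(1,0):B a4@(1,1):B a5@(1,2):A a6@(2,2):B a7@(2,3):B
t=5: a0@(0,3):B a1@(0,4):A a2@(1,3):A a3@(1,0):B a4@(1,4):B a5@(2,0):A a6@(2,2):B a7@(2,1):B
t=6: a0@(0,0):B a1@(0,1):A a2@(0,2):A a3@(1,1):B a4@(1,2):B a5@(2,3):A a6@(2,4):B a7@(2,1):B
t=7: a0@(0,3):B a1@(0,4):A a2@(1,0):A a3@(1,3):B a4@(1,4):B a5@(2,0):A a6@(2,2):B a7@(2,1):B

2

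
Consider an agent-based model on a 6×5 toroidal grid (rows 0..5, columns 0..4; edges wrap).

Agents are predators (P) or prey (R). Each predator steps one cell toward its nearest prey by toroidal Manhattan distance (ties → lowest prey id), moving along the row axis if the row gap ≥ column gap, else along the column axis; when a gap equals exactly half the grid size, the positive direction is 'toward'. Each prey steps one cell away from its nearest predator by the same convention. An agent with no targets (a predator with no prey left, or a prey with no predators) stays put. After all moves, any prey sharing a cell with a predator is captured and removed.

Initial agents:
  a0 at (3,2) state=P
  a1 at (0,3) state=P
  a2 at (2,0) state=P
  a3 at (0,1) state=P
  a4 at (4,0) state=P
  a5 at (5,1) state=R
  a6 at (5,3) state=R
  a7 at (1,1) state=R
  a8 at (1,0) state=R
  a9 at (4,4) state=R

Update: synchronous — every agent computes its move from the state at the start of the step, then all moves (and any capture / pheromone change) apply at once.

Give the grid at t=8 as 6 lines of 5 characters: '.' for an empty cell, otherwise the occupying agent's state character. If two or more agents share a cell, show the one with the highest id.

t=1: a0@(4,2):P a1@(5,3):P a2@(1,0):P a3@(5,1):P a4@(4,4):P a5@(4,1):R a6@(4,3):R a7@(2,1):R a8@(0,0):R a9@(4,3):R
t=2: a0@(4,1):P a1@(4,3):P a2@(0,0):P a3@(4,1):P a4@(4,3):P a5@(4,0):R a6@(4,4):R a7@(3,1):R a8@(5,0):R a9@(4,4):R
t=3: a0@(4,0):P a1@(4,4):P a2@(5,0):P a3@(4,0):P a4@(4,4):P a7@(2,1):R
t=4: a0@(3,0):P a1@(3,4):P a2@(0,0):P a3@(3,0):P a4@(3,4):P a7@(1,1):R
t=5: a0@(2,0):P a1@(2,4):P a2@(1,0):P a3@(2,0):P a4@(2,4):P a7@(2,1):R
t=6: a0@(2,1):P a1@(2,0):P a2@(2,0):P a3@(2,1):P a4@(2,0):P a7@(2,2):R
t=7: a0@(2,2):P a1@(2,1):P a2@(2,1):P a3@(2,2):P a4@(2,1):P a7@(2,3):R
t=8: a0@(2,3):P a1@(2,2):P a2@(2,2):P a3@(2,3):P a4@(2,2):P a7@(2,4):R

.....
.....
..PPR
.....
.....
.....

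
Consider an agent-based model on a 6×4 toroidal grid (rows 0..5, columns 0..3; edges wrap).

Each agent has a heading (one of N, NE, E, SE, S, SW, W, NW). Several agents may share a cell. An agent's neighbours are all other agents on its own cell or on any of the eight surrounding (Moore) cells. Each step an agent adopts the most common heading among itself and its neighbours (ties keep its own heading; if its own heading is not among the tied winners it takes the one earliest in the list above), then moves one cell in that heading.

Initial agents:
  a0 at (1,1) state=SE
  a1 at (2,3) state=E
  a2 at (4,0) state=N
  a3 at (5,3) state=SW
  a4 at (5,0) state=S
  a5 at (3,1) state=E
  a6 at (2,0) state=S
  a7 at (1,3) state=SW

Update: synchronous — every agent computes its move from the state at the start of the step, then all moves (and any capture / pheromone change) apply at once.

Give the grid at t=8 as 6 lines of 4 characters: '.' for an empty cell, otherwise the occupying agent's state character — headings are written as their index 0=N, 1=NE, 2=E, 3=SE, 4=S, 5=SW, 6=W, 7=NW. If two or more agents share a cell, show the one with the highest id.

t=1: a0@(2,2):SE a1@(2,0):E a2@(3,0):N a3@(0,2):SW a4@(0,0):S a5@(3,2):E a6@(2,1):E a7@(2,2):SW
t=2: a0@(2,3):E a1@(2,1):E a2@(3,1):E a3@(1,1):SW a4@(1,0):S a5@(3,3):E a6@(2,2):E a7@(2,3):E
t=3: a0@(2,0):E a1@(2,2):E a2@(3,2):E a3@(1,2):E a4@(1,1):E a5@(3,0):E a6@(2,3):E a7@(2,0):E
t=4: a0@(2,1):E a1@(2,3):E a2@(3,3):E a3@(1,3):E a4@(1,2):E a5@(3,1):E a6@(2,0):E a7@(2,1):E
t=5: a0@(2,2):E a1@(2,0):E a2@(3,0):E a3@(1,0):E a4@(1,3):E a5@(3,2):E a6@(2,1):E a7@(2,2):E
t=6: a0@(2,3):E a1@(2,1):E a2@(3,1):E a3@(1,1):E a4@(1,0):E a5@(3,3):E a6@(2,2):E a7@(2,3):E
t=7: a0@(2,0):E a1@(2,2):E a2@(3,2):E a3@(1,2):E a4@(1,1):E a5@(3,0):E a6@(2,3):E a7@(2,0):E
t=8: a0@(2,1):E a1@(2,3):E a2@(3,3):E a3@(1,3):E a4@(1,2):E a5@(3,1):E a6@(2,0):E a7@(2,1):E

....
..22
22.2
.2.2
....
....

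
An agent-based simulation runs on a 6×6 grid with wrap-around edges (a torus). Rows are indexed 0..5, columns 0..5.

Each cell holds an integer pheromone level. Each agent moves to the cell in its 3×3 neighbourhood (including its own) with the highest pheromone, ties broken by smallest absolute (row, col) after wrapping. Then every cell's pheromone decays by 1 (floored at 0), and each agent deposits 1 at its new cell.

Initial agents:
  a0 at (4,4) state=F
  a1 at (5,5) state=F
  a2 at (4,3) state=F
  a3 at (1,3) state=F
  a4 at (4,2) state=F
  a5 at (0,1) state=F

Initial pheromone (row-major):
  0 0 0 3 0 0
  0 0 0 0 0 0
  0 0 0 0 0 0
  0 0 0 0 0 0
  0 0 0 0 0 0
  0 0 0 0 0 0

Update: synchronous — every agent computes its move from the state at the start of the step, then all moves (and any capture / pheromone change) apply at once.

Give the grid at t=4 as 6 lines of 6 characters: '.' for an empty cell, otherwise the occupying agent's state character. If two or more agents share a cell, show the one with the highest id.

t=1: a0@(3,3) a1@(0,0) a2@(3,2) a3@(0,3) a4@(3,1) a5@(0,0) | pheromone: 2 0 0 3 0 0 / 0 0 0 0 0 0 / 0 0 0 0 0 0 / 0 1 1 1 0 0 / 0 0 0 0 0 0 / 0 0 0 0 0 0
t=2: a0@(3,2) a1@(0,0) a2@(3,1) a3@(0,3) a4@(3,1) a5@(0,0) | pheromone: 3 0 0 3 0 0 / 0 0 0 0 0 0 / 0 0 0 0 0 0 / 0 2 1 0 0 0 / 0 0 0 0 0 0 / 0 0 0 0 0 0
t=3: a0@(3,1) a1@(0,0) a2@(3,1) a3@(0,3) a4@(3,1) a5@(0,0) | pheromone: 4 0 0 3 0 0 / 0 0 0 0 0 0 / 0 0 0 0 0 0 / 0 4 0 0 0 0 / 0 0 0 0 0 0 / 0 0 0 0 0 0
t=4: a0@(3,1) a1@(0,0) a2@(3,1) a3@(0,3) a4@(3,1) a5@(0,0) | pheromone: 5 0 0 3 0 0 / 0 0 0 0 0 0 / 0 0 0 0 0 0 / 0 6 0 0 0 0 / 0 0 0 0 0 0 / 0 0 0 0 0 0

F..F..
......
......
.F....
......
......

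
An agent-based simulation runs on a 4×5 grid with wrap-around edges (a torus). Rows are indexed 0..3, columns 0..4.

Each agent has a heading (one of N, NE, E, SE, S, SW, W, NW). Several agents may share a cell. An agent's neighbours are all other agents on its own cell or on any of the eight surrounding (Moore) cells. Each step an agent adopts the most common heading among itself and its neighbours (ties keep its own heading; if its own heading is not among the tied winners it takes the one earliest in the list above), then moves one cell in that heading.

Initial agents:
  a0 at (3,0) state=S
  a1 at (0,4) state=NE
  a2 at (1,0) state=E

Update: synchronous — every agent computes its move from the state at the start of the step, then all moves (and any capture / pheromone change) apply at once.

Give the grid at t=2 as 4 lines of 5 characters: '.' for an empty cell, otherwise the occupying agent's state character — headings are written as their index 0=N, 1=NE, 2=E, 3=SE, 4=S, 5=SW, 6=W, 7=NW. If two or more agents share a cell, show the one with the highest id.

.....
4.2..
.1...
.....

t=1: a0@(0,0):S a1@(3,0):NE a2@(1,1):E
t=2: a0@(1,0):S a1@(2,1):NE a2@(1,2):E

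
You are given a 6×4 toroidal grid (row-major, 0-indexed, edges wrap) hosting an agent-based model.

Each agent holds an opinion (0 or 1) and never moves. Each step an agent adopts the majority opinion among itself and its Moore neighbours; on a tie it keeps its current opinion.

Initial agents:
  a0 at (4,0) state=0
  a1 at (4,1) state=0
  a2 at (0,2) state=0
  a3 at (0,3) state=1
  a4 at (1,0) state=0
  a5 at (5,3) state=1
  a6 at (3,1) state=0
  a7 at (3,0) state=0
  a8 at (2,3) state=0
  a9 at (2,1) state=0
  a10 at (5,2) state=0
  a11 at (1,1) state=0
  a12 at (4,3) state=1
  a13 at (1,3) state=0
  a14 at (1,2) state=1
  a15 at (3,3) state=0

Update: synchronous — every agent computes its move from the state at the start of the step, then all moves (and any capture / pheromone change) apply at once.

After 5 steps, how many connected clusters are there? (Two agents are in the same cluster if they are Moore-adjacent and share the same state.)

1

t=1: a0@(4,0):0 a1@(4,1):0 a2@(0,2):0 a3@(0,3):0 a4@(1,0):0 a5@(5,3):1 a6@(3,1):0 a7@(3,0):0 a8@(2,3):0 a9@(2,1):0 a10@(5,2):0 a11@(1,1):0 a12@(4,3):0 a13@(1,3):0 a14@(1,2):0 a15@(3,3):0
t=2: a0@(4,0):0 a1@(4,1):0 a2@(0,2):0 a3@(0,3):0 a4@(1,0):0 a5@(5,3):0 a6@(3,1):0 a7@(3,0):0 a8@(2,3):0 a9@(2,1):0 a10@(5,2):0 a11@(1,1):0 a12@(4,3):0 a13@(1,3):0 a14@(1,2):0 a15@(3,3):0
t=3: (unchanged — steady state)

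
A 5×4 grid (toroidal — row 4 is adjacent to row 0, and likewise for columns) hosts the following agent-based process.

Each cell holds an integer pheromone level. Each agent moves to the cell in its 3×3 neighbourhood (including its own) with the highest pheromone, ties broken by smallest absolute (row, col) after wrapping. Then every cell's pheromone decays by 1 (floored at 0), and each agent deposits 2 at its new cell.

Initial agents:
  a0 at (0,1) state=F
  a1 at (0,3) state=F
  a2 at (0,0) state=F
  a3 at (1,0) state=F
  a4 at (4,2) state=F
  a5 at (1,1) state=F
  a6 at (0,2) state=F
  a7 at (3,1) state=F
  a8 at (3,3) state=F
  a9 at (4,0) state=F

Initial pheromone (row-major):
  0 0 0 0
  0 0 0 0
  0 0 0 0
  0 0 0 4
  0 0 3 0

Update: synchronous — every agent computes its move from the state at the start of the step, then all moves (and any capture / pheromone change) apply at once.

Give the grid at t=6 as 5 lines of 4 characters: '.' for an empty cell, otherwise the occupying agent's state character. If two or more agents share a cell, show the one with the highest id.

t=1: a0@(4,2) a1@(4,2) a2@(0,0) a3@(0,0) a4@(3,3) a5@(0,0) a6@(4,2) a7@(4,2) a8@(3,3) a9@(3,3) | pheromone: 6 0 0 0 / 0 0 0 0 / 0 0 0 0 / 0 0 0 9 / 0 0 10 0
t=2: a0@(4,2) a1@(4,2) a2@(0,0) a3@(0,0) a4@(4,2) a5@(0,0) a6@(4,2) a7@(4,2) a8@(4,2) a9@(4,2) | pheromone: 11 0 0 0 / 0 0 0 0 / 0 0 0 0 / 0 0 0 8 / 0 0 23 0
t=3: a0@(4,2) a1@(4,2) a2@(0,0) a3@(0,0) a4@(4,2) a5@(0,0) a6@(4,2) a7@(4,2) a8@(4,2) a9@(4,2) | pheromone: 16 0 0 0 / 0 0 0 0 / 0 0 0 0 / 0 0 0 7 / 0 0 36 0
t=4: a0@(4,2) a1@(4,2) a2@(0,0) a3@(0,0) a4@(4,2) a5@(0,0) a6@(4,2) a7@(4,2) a8@(4,2) a9@(4,2) | pheromone: 21 0 0 0 / 0 0 0 0 / 0 0 0 0 / 0 0 0 6 / 0 0 49 0
t=5: a0@(4,2) a1@(4,2) a2@(0,0) a3@(0,0) a4@(4,2) a5@(0,0) a6@(4,2) a7@(4,2) a8@(4,2) a9@(4,2) | pheromone: 26 0 0 0 / 0 0 0 0 / 0 0 0 0 / 0 0 0 5 / 0 0 62 0
t=6: a0@(4,2) a1@(4,2) a2@(0,0) a3@(0,0) a4@(4,2) a5@(0,0) a6@(4,2) a7@(4,2) a8@(4,2) a9@(4,2) | pheromone: 31 0 0 0 / 0 0 0 0 / 0 0 0 0 / 0 0 0 4 / 0 0 75 0

F...
....
....
....
..F.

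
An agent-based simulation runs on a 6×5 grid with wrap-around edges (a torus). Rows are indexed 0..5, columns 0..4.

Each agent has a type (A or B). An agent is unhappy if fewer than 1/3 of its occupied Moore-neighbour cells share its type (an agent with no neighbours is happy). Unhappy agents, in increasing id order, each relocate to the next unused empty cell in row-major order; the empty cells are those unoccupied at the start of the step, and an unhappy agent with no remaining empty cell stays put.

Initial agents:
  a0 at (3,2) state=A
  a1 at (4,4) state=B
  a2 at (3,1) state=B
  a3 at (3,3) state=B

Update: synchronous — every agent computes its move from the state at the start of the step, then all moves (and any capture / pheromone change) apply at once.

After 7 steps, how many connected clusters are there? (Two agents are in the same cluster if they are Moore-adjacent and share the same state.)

t=1: a0@(0,0):A a1@(4,4):B a2@(0,1):B a3@(3,3):B
t=2: a0@(0,2):A a1@(4,4):B a2@(0,3):B a3@(3,3):B
t=3: a0@(0,0):A a1@(4,4):B a2@(0,1):B a3@(3,3):B
t=4: a0@(0,2):A a1@(4,4):B a2@(0,3):B a3@(3,3):B
t=5: a0@(0,0):A a1@(4,4):B a2@(0,1):B a3@(3,3):B
t=6: a0@(0,2):A a1@(4,4):B a2@(0,3):B a3@(3,3):B
t=7: a0@(0,0):A a1@(4,4):B a2@(0,1):B a3@(3,3):B

3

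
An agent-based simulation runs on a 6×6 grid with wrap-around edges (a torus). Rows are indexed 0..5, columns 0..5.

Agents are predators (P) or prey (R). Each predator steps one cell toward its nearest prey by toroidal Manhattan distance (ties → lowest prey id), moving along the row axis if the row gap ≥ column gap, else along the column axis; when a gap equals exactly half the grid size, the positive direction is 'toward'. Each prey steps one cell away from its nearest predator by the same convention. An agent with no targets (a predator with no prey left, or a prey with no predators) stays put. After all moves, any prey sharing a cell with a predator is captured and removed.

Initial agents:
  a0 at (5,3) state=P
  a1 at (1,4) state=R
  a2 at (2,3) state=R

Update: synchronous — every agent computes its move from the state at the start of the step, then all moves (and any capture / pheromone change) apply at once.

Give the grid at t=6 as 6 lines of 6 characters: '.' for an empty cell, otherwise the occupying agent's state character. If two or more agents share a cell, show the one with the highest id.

...R..
....R.
......
......
......
...P..

t=1: a0@(0,3):P a1@(2,4):R a2@(1,3):R
t=2: a0@(1,3):P a1@(3,4):R a2@(2,3):R
t=3: a0@(2,3):P a1@(4,4):R a2@(3,3):R
t=4: a0@(3,3):P a1@(5,4):R a2@(4,3):R
t=5: a0@(4,3):P a1@(0,4):R a2@(5,3):R
t=6: a0@(5,3):P a1@(1,4):R a2@(0,3):R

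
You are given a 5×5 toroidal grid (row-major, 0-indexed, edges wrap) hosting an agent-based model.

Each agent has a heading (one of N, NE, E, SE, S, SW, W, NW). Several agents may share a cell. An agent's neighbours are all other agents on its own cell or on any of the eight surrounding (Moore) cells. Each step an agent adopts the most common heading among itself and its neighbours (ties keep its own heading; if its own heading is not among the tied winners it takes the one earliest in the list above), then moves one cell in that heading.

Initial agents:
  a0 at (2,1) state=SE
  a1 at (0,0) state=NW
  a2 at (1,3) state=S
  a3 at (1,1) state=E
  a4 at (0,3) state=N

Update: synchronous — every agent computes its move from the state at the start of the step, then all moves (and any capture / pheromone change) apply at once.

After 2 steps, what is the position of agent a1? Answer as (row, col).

(3, 3)

t=1: a0@(3,2):SE a1@(4,4):NW a2@(2,3):S a3@(1,2):E a4@(4,3):N
t=2: a0@(4,3):SE a1@(3,3):NW a2@(3,3):S a3@(1,3):E a4@(3,3):N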